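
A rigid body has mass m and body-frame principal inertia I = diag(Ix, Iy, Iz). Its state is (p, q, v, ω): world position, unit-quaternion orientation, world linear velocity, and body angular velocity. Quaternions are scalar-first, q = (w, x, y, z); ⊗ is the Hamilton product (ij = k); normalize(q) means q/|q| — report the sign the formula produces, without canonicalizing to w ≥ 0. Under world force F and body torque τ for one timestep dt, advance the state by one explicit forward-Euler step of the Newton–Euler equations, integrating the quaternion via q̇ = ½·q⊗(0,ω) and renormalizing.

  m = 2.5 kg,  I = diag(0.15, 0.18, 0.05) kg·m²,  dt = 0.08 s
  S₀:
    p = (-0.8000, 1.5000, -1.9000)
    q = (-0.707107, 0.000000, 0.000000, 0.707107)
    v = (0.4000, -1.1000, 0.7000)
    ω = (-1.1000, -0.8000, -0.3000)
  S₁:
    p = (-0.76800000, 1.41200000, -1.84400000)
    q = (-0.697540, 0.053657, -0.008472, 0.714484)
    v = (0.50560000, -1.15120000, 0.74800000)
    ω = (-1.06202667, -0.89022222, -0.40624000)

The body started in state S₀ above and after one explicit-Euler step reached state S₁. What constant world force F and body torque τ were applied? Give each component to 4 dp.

F = (3.3000, -1.6000, 1.5000)
τ = (0.0400, -0.1700, -0.0400)

v₁ − v₀ = (0.10560000, -0.05120000, 0.04800000)
m·(v₁−v₀)/dt = (3.3000, -1.6000, 1.5000)
rate change Δω = (0.03797333, -0.09022222, -0.10624000)
I·α + gyro = (0.0400, -0.1700, -0.0400)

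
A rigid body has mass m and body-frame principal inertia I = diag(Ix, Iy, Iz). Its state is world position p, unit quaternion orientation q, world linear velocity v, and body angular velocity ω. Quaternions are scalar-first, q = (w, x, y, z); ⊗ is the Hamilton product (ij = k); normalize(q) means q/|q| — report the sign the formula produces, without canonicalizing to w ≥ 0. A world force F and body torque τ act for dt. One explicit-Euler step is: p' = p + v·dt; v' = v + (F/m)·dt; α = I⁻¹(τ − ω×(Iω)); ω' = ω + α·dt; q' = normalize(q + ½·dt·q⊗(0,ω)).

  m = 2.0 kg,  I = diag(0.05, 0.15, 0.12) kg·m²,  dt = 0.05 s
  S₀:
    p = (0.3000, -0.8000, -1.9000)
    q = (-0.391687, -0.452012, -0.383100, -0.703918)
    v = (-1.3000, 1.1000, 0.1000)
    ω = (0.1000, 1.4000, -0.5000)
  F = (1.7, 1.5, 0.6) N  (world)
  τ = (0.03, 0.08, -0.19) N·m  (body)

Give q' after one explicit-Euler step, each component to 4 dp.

Hamilton product q⊗(0,ω) = (0.2295822, 1.1378665, -0.8447596, -0.3986633)
q' = normalize(q + ½dt·q⊗(0,ω)) = (-0.3857, -0.4233, -0.4039, -0.7134)

q' = (-0.3857, -0.4233, -0.4039, -0.7134)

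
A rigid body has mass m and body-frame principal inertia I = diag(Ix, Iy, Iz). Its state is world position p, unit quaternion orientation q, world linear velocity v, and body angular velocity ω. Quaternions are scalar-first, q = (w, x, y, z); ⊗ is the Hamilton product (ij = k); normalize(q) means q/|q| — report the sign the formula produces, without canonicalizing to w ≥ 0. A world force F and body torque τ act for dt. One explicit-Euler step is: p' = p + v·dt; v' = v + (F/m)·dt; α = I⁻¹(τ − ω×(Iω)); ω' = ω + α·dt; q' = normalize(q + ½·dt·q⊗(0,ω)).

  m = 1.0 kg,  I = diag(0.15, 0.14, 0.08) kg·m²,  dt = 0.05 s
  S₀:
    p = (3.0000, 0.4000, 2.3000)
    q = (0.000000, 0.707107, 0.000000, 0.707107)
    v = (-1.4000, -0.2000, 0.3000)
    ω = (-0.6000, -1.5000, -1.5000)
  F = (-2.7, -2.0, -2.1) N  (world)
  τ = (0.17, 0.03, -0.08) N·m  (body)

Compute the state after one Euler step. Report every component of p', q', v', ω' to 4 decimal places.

p' = (2.9300, 0.3900, 2.3150)
q' = (0.0371, 0.7325, 0.0159, 0.6796)
v' = (-1.5350, -0.3000, 0.1950)
ω' = (-0.4983, -1.5118, -1.5444)

precession coupling ω×(Iω) = (-0.1350, 0.0630, -0.0090)
α = I⁻¹(τ − ω×Iω) = (2.0333, -0.2357, -0.8875)
new body rate ω' = (-0.4983, -1.5118, -1.5444)
q⊗(0,ω) = (1.4849247, 1.0606605, 0.6363963, -1.0606605)
q + ½dt·q⊗(0,ω), renormalized = (0.0371, 0.7325, 0.0159, 0.6796)
new position p' = (2.9300, 0.3900, 2.3150)
new velocity v' = (-1.5350, -0.3000, 0.1950)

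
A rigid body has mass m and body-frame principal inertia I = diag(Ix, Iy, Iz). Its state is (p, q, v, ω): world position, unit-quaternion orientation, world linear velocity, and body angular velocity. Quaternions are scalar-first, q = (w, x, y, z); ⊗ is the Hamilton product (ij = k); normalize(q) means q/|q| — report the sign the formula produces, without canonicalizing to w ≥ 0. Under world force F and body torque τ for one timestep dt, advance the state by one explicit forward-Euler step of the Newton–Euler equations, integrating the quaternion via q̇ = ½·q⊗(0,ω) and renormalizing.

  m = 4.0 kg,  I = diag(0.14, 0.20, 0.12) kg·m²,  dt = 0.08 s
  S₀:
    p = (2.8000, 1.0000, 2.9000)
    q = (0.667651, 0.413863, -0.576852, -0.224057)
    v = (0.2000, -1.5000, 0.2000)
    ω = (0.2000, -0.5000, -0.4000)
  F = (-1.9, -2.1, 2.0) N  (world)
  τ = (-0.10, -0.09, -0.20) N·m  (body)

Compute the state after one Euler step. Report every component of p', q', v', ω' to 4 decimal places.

p' = (2.8160, 0.8800, 2.9160)
q' = (0.6490, 0.4238, -0.5852, -0.2383)
v' = (0.1620, -1.5420, 0.2400)
ω' = (0.1520, -0.5354, -0.5293)

α = I⁻¹(τ − ω×Iω) = (-0.6000, -0.4420, -1.6167)
ω' = ω + α·dt = (0.1520, -0.5354, -0.5293)
Hamilton product q⊗(0,ω) = (-0.4608214, 0.2522425, -0.2130917, -0.3586215)
updated quaternion q' = (0.6490, 0.4238, -0.5852, -0.2383)
a = (-0.4750, -0.5250, 0.5000)
new position p' = (2.8160, 0.8800, 2.9160)
v + (F/m)dt = (0.1620, -1.5420, 0.2400)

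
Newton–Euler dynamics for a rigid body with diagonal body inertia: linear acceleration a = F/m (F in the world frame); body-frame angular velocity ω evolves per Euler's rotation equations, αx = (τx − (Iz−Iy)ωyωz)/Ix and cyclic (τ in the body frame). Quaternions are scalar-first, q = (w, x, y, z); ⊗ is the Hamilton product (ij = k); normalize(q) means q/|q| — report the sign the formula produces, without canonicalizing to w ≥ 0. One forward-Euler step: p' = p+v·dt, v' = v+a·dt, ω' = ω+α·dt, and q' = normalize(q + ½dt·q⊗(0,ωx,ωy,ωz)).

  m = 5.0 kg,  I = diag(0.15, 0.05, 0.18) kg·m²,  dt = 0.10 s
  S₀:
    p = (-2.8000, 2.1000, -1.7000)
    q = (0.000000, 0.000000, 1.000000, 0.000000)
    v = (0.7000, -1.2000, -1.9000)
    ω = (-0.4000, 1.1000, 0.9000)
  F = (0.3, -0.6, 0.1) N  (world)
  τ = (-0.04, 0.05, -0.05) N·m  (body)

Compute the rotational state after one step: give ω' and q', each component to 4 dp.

ω' = (-0.5125, 1.1784, 0.8478)
q' = (-0.0549, 0.0449, 0.9973, 0.0199)

precession coupling ω×(Iω) = (0.1287, 0.0108, 0.0440)
angular accel α = (-1.1247, 0.7840, -0.5222)
ω' = ω + α·dt = (-0.5125, 1.1784, 0.8478)
q⊗(0,ω) = (-1.1000000, 0.9000000, 0.0000000, 0.4000000)
q' = normalize(q + ½dt·q⊗(0,ω)) = (-0.0549, 0.0449, 0.9973, 0.0199)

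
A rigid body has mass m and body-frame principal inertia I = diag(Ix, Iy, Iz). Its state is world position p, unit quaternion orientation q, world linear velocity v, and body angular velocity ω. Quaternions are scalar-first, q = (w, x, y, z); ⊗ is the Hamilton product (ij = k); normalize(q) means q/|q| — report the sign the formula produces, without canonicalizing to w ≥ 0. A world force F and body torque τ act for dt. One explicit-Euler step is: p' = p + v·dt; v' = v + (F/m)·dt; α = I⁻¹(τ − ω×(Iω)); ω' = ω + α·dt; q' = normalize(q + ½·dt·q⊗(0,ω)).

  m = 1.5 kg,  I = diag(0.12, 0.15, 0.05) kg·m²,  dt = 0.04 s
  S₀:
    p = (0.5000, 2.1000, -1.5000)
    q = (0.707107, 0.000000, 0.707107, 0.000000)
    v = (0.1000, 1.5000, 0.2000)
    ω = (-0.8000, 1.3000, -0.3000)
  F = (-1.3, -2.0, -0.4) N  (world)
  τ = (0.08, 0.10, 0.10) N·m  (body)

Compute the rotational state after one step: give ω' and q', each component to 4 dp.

ω' = (-0.7863, 1.3222, -0.1950)
q' = (0.6884, -0.0155, 0.7251, 0.0071)

(τ − ω×Iω)/I = (0.3417, 0.5547, 2.6240)
ω' = ω + α·dt = (-0.7863, 1.3222, -0.1950)
Hamilton product q⊗(0,ω) = (-0.9192391, -0.7778177, 0.9192391, 0.3535535)
updated quaternion q' = (0.6884, -0.0155, 0.7251, 0.0071)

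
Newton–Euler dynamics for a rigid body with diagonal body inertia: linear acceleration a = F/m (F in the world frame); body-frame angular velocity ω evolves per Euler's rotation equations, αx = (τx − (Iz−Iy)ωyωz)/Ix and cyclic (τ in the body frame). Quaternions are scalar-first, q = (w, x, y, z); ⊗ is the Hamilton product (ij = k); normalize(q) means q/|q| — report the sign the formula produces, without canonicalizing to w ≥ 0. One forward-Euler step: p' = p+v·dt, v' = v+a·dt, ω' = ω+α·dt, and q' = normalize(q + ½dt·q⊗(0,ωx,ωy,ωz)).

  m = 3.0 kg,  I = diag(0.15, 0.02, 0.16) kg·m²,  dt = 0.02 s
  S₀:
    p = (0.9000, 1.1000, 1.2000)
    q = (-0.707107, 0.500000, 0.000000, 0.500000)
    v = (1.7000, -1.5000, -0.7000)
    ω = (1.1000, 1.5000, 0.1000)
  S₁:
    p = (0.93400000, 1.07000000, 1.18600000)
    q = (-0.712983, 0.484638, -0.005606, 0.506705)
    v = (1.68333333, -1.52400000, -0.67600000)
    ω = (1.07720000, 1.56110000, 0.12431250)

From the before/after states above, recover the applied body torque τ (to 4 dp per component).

ω₁ − ω₀ = (-0.02280000, 0.06110000, 0.02431250)
precession coupling = (0.0210, -0.0011, -0.2145)
τ = I·(Δω/dt) + ω₀×(Iω₀) = (-0.1500, 0.0600, -0.0200)

τ = (-0.1500, 0.0600, -0.0200)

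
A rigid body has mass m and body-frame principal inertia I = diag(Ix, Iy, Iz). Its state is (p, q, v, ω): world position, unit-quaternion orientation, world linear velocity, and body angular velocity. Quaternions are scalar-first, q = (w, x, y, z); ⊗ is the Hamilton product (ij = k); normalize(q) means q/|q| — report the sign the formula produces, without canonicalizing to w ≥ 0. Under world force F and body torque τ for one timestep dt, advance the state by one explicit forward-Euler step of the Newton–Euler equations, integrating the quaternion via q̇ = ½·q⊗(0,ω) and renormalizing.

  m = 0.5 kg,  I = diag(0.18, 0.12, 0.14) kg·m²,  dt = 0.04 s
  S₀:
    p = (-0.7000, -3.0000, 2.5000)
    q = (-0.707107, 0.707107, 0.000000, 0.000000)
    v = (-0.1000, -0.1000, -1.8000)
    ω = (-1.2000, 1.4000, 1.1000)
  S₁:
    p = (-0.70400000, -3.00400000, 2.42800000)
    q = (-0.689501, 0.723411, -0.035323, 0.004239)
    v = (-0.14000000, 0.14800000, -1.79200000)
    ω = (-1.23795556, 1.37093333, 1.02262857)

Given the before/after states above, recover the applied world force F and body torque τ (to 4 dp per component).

F = (-0.5000, 3.1000, 0.1000)
τ = (-0.1400, -0.1400, -0.1700)

rate change Δω = (-0.03795556, -0.02906667, -0.07737143)
I·α + gyro = (-0.1400, -0.1400, -0.1700)
Δv = v₁−v₀ = (-0.04000000, 0.24800000, 0.00800000)
m·(v₁−v₀)/dt = (-0.5000, 3.1000, 0.1000)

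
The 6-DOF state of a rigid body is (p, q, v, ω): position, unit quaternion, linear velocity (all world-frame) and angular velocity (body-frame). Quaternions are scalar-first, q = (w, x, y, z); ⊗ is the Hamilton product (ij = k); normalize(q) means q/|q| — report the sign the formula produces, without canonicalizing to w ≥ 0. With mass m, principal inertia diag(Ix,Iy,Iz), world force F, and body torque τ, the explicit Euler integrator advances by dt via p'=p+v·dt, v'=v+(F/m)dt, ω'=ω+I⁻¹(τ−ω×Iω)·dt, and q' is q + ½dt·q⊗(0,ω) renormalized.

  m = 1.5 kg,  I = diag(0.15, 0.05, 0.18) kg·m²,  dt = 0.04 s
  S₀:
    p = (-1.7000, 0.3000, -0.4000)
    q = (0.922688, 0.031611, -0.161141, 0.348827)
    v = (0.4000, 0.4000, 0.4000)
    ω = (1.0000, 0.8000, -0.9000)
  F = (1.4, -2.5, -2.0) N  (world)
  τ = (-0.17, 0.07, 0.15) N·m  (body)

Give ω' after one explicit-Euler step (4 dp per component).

ω' = (0.9796, 0.8344, -0.8489)

ω×(Iω) gyroscopic = (-0.0936, 0.0270, -0.0800)
angular accel α = (-0.5093, 0.8600, 1.2778)
new body rate ω' = (0.9796, 0.8344, -0.8489)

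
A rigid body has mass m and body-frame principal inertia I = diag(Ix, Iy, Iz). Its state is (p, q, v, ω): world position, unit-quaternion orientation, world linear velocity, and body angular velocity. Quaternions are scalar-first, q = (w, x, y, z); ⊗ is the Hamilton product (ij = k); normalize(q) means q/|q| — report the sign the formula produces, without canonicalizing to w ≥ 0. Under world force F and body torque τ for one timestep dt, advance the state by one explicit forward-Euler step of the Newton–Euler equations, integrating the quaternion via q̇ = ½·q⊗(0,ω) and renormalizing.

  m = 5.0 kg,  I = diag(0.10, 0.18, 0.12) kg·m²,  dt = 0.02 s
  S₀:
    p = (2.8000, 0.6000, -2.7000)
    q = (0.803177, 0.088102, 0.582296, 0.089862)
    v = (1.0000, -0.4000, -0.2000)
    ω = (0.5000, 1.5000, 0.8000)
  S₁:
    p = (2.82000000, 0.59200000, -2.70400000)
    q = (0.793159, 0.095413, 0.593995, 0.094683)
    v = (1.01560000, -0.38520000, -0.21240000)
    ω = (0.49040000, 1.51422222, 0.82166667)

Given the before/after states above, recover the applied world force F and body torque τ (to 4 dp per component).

Δv = v₁−v₀ = (0.01560000, 0.01480000, -0.01240000)
F = m·Δv/dt = (3.9000, 3.7000, -3.1000)
rate change Δω = (-0.00960000, 0.01422222, 0.02166667)
gyro term ω₀×Iω₀ = (-0.0720, -0.0080, 0.0600)
applied torque τ = (-0.1200, 0.1200, 0.1900)

F = (3.9000, 3.7000, -3.1000)
τ = (-0.1200, 0.1200, 0.1900)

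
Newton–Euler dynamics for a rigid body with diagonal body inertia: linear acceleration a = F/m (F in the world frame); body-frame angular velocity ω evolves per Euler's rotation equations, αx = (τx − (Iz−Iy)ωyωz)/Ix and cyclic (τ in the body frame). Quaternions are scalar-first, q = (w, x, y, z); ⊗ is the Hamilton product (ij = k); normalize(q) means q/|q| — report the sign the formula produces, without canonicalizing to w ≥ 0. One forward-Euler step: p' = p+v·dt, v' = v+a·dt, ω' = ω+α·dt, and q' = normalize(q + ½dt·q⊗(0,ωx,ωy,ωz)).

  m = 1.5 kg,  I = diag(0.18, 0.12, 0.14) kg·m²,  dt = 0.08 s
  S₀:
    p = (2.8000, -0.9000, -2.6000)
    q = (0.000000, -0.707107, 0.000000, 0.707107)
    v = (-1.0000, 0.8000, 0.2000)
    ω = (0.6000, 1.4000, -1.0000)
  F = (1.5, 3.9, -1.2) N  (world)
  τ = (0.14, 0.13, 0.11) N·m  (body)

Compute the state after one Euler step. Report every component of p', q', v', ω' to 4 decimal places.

angular accel α = (0.9333, 1.2833, 1.1457)
ω' = ω + α·dt = (0.6747, 1.5027, -0.9083)
2q̇ = q⊗(0,ω) = (1.1313712, -0.9899498, -0.2828428, -0.9899498)
q + ½dt·q⊗(0,ω), renormalized = (0.0451, -0.7447, -0.0113, 0.6657)
new position p' = (2.7200, -0.8360, -2.5840)
v + (F/m)dt = (-0.9200, 1.0080, 0.1360)

p' = (2.7200, -0.8360, -2.5840)
q' = (0.0451, -0.7447, -0.0113, 0.6657)
v' = (-0.9200, 1.0080, 0.1360)
ω' = (0.6747, 1.5027, -0.9083)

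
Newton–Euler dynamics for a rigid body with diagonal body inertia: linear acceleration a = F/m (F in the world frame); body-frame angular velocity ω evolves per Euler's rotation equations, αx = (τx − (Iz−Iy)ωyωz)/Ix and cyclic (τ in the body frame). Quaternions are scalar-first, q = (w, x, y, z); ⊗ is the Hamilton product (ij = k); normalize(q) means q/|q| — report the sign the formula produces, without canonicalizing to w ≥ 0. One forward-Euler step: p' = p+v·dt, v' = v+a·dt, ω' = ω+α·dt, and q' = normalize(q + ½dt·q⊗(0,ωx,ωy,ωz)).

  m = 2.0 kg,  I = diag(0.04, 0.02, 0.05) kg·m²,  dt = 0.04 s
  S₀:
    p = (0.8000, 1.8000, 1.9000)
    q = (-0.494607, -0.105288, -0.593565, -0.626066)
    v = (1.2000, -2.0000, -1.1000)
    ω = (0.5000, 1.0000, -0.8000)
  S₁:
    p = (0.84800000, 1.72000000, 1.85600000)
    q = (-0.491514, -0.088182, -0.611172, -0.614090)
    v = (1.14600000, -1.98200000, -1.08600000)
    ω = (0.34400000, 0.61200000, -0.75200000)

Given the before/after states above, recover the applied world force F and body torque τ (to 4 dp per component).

v₁ − v₀ = (-0.05400000, 0.01800000, 0.01400000)
m·(v₁−v₀)/dt = (-2.7000, 0.9000, 0.7000)
rate change Δω = (-0.15600000, -0.38800000, 0.04800000)
applied torque τ = (-0.1800, -0.1900, 0.0500)

F = (-2.7000, 0.9000, 0.7000)
τ = (-0.1800, -0.1900, 0.0500)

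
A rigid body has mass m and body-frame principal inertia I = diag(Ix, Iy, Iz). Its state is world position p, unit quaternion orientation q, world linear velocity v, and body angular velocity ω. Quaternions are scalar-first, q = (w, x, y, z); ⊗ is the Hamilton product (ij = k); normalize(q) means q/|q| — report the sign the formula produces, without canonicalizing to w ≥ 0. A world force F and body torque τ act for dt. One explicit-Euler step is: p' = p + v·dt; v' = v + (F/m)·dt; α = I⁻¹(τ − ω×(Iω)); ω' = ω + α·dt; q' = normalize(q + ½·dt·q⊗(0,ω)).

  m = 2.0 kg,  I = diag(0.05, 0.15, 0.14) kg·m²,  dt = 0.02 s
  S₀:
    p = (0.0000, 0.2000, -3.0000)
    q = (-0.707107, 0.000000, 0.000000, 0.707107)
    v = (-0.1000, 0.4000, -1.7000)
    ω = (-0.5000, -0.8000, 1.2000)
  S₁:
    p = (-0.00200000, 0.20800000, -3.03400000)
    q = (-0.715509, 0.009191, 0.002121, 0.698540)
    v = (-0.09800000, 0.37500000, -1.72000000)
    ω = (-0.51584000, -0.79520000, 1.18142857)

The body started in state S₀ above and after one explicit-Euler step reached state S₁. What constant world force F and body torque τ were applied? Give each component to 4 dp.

ω₁ − ω₀ = (-0.01584000, 0.00480000, -0.01857143)
ω₀×(Iω₀) = (0.0096, 0.0540, 0.0400)
applied torque τ = (-0.0300, 0.0900, -0.0900)
velocity change Δv = (0.00200000, -0.02500000, -0.02000000)
m·(v₁−v₀)/dt = (0.2000, -2.5000, -2.0000)

F = (0.2000, -2.5000, -2.0000)
τ = (-0.0300, 0.0900, -0.0900)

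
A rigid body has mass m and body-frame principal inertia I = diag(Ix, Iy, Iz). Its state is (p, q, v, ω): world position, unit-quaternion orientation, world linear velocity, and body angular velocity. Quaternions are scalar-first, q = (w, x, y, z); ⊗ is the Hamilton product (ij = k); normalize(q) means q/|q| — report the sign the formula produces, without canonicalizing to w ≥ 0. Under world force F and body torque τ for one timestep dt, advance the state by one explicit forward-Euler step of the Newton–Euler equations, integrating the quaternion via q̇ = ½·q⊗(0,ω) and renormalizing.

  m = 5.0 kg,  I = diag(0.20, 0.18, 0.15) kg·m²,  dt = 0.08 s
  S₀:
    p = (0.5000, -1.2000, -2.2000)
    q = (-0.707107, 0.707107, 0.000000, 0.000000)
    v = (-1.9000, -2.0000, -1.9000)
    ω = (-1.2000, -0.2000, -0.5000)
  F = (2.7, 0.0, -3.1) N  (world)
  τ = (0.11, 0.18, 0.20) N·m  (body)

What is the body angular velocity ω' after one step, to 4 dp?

ω' = (-1.1548, -0.1333, -0.3908)

α = I⁻¹(τ − ω×Iω) = (0.5650, 0.8333, 1.3653)
ω + α·dt = (-1.1548, -0.1333, -0.3908)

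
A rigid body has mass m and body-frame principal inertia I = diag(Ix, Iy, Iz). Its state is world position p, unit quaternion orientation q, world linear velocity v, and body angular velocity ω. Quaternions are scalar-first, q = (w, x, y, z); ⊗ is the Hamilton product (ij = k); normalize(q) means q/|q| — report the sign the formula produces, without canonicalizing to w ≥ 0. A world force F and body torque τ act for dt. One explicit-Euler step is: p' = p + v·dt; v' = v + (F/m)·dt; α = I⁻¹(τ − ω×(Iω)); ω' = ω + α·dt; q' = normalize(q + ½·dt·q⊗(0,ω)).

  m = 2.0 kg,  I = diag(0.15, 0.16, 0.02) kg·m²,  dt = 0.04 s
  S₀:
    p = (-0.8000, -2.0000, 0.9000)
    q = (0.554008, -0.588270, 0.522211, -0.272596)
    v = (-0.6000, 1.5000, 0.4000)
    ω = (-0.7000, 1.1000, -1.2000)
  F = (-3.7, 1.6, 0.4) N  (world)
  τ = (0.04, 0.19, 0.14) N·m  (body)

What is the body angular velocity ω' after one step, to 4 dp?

gyro term ω×Iω = (0.1848, 0.1092, -0.0077)
angular accel α = (-0.9653, 0.5050, 7.3850)
ω + α·dt = (-0.7386, 1.1202, -0.9046)

ω' = (-0.7386, 1.1202, -0.9046)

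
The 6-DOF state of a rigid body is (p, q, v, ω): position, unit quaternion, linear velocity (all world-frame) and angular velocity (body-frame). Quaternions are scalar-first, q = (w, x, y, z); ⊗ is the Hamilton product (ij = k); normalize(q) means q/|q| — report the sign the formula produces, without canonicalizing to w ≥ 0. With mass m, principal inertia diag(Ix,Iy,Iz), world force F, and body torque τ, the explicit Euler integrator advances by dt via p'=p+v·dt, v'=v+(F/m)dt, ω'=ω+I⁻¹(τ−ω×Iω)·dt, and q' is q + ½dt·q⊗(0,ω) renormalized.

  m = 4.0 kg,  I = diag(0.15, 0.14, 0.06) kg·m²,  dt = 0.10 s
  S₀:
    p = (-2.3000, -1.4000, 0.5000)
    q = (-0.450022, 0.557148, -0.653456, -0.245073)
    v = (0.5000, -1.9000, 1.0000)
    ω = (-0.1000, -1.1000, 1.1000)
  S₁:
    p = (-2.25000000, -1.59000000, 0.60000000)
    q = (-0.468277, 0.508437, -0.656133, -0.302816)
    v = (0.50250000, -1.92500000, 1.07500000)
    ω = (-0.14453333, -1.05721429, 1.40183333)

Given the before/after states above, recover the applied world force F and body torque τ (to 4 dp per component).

F = (0.1000, -1.0000, 3.0000)
τ = (0.0300, 0.0500, 0.1800)

ω₁ − ω₀ = (-0.04453333, 0.04278571, 0.30183333)
τ = I·(Δω/dt) + ω₀×(Iω₀) = (0.0300, 0.0500, 0.1800)
velocity change Δv = (0.00250000, -0.02500000, 0.07500000)
m·(v₁−v₀)/dt = (0.1000, -1.0000, 3.0000)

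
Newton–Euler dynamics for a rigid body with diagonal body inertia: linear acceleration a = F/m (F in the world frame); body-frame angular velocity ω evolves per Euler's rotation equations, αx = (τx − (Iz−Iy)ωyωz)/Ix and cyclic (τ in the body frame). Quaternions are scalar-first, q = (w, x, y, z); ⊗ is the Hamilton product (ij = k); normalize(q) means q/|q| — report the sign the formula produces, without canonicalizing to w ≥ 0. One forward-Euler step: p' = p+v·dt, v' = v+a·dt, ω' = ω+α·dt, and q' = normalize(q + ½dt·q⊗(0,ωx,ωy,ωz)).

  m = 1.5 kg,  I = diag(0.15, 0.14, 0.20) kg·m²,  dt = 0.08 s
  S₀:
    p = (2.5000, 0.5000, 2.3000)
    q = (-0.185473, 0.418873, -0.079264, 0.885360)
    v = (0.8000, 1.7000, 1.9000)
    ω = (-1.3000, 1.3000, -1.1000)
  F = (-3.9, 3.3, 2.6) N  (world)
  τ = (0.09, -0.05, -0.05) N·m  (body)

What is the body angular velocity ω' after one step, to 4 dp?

precession coupling ω×(Iω) = (-0.0858, -0.0715, 0.0169)
α = I⁻¹(τ − ω×Iω) = (1.1720, 0.1536, -0.3345)
ω' = ω + α·dt = (-1.2062, 1.3123, -1.1268)

ω' = (-1.2062, 1.3123, -1.1268)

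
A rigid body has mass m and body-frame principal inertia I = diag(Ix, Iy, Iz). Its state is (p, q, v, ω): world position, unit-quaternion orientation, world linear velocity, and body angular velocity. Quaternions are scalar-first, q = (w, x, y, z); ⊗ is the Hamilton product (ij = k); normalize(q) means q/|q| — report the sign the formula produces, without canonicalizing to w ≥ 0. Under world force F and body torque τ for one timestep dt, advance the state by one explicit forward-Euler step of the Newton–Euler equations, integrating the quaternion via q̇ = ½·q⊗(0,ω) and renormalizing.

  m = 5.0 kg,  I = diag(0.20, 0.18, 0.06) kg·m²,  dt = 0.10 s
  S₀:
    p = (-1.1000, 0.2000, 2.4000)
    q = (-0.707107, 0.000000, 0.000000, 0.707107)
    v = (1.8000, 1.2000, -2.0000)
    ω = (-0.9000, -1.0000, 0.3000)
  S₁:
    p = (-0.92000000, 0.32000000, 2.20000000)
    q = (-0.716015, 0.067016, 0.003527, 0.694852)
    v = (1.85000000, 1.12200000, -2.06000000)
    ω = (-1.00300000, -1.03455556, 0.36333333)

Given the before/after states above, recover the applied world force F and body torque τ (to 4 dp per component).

F = (2.5000, -3.9000, -3.0000)
τ = (-0.1700, -0.1000, 0.0200)

Δω = ω₁−ω₀ = (-0.10300000, -0.03455556, 0.06333333)
applied torque τ = (-0.1700, -0.1000, 0.0200)
velocity change Δv = (0.05000000, -0.07800000, -0.06000000)
F = m·Δv/dt = (2.5000, -3.9000, -3.0000)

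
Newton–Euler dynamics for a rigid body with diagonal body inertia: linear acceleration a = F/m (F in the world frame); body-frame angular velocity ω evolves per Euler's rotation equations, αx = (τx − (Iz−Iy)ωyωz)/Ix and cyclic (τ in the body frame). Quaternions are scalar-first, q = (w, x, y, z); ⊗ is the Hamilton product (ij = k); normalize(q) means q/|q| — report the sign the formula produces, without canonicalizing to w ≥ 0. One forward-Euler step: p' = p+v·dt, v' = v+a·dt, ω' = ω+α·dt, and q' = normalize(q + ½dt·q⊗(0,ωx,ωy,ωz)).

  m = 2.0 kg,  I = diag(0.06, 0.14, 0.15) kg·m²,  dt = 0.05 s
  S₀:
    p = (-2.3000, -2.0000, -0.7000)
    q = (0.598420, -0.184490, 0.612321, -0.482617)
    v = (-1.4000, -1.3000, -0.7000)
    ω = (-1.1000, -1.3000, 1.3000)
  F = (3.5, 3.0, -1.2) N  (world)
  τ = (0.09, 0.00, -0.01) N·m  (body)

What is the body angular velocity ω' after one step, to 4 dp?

precession coupling ω×(Iω) = (-0.0169, 0.1287, 0.1144)
α = I⁻¹(τ − ω×Iω) = (1.7817, -0.9193, -0.8293)
ω + α·dt = (-1.0109, -1.3460, 1.2585)

ω' = (-1.0109, -1.3460, 1.2585)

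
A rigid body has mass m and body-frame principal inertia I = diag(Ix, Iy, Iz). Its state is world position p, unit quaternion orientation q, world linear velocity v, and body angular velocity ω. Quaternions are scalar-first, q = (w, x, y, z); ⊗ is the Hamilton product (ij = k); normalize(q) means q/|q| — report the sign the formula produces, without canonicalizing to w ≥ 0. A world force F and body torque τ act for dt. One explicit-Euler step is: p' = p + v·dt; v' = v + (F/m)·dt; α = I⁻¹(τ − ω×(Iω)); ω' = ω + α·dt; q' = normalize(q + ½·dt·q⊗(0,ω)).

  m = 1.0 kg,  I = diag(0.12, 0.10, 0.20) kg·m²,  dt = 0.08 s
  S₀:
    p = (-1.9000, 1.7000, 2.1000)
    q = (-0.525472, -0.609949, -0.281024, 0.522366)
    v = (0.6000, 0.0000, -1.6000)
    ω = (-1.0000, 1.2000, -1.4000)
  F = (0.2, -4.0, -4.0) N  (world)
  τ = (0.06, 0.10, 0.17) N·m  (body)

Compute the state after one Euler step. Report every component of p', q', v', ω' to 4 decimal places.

p' = (-1.8520, 1.7000, 1.9720)
q' = (-0.5054, -0.5962, -0.3600, 0.5095)
v' = (0.6160, -0.3200, -1.9200)
ω' = (-0.8480, 1.3696, -1.3416)

ω×(Iω) gyroscopic = (-0.1680, -0.1120, 0.0240)
α = I⁻¹(τ − ω×Iω) = (1.9000, 2.1200, 0.7300)
ω + α·dt = (-0.8480, 1.3696, -1.3416)
q⊗(0,ω) = (0.4585922, 0.2920664, -2.0068610, -0.2773020)
updated quaternion q' = (-0.5054, -0.5962, -0.3600, 0.5095)
new position p' = (-1.8520, 1.7000, 1.9720)
v' = v + a·dt = (0.6160, -0.3200, -1.9200)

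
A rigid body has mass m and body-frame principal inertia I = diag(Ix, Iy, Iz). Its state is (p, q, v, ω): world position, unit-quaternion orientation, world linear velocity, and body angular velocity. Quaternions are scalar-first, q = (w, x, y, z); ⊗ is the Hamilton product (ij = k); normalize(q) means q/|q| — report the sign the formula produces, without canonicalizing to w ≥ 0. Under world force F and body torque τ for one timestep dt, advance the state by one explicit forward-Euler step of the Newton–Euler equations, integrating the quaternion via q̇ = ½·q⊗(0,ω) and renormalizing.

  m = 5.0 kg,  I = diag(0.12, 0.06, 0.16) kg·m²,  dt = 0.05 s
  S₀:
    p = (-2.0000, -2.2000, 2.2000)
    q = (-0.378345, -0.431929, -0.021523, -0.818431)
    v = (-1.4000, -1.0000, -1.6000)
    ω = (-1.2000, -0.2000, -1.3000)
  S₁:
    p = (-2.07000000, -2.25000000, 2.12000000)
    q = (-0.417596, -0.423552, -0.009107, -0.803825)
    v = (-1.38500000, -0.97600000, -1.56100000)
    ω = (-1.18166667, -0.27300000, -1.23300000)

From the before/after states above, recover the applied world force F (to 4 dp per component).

velocity change Δv = (0.01500000, 0.02400000, 0.03900000)
m·(v₁−v₀)/dt = (1.5000, 2.4000, 3.9000)

F = (1.5000, 2.4000, 3.9000)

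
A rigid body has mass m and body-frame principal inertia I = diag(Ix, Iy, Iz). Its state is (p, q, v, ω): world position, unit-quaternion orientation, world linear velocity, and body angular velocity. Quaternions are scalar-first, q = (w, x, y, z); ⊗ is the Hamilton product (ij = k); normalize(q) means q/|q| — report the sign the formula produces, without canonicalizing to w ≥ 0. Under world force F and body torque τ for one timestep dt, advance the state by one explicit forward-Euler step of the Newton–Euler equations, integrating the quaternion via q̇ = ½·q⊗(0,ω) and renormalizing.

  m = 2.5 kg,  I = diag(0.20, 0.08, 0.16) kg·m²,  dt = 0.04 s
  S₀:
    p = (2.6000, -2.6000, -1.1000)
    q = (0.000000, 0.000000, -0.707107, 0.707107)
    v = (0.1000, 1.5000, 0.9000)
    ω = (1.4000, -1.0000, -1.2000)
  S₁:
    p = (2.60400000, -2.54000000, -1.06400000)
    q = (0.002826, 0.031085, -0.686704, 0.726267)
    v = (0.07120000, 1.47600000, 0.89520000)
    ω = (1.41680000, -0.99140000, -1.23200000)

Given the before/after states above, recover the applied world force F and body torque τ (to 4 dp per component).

Δv = v₁−v₀ = (-0.02880000, -0.02400000, -0.00480000)
applied force F = (-1.8000, -1.5000, -0.3000)
Δω = ω₁−ω₀ = (0.01680000, 0.00860000, -0.03200000)
precession coupling = (0.0960, -0.0672, 0.1680)
τ = I·(Δω/dt) + ω₀×(Iω₀) = (0.1800, -0.0500, 0.0400)

F = (-1.8000, -1.5000, -0.3000)
τ = (0.1800, -0.0500, 0.0400)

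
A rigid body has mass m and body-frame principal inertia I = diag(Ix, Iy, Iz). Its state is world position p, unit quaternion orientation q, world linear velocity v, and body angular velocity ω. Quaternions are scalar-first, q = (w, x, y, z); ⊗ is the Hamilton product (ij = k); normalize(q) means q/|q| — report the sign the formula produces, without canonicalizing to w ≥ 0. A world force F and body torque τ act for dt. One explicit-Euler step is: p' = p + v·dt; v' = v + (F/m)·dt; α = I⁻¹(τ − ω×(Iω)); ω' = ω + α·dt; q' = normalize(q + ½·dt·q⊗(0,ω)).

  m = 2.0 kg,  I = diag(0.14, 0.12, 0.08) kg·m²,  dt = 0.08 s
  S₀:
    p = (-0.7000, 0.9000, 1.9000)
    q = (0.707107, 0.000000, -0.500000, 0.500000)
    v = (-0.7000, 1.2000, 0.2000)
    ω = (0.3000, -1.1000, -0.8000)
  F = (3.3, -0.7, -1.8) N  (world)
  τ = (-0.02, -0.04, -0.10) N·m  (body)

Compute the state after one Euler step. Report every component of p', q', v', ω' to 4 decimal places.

a = (1.6500, -0.3500, -0.9000)
p + v·dt = (-0.7560, 0.9960, 1.9160)
new velocity v' = (-0.5680, 1.1720, 0.1280)
angular accel α = (0.1086, -0.2133, -1.3325)
ω' = ω + α·dt = (0.3087, -1.1171, -0.9066)
Hamilton product q⊗(0,ω) = (-0.1500000, 1.1621321, -0.6278177, -0.4156856)
updated quaternion q' = (0.7000, 0.0464, -0.5243, 0.4826)

p' = (-0.7560, 0.9960, 1.9160)
q' = (0.7000, 0.0464, -0.5243, 0.4826)
v' = (-0.5680, 1.1720, 0.1280)
ω' = (0.3087, -1.1171, -0.9066)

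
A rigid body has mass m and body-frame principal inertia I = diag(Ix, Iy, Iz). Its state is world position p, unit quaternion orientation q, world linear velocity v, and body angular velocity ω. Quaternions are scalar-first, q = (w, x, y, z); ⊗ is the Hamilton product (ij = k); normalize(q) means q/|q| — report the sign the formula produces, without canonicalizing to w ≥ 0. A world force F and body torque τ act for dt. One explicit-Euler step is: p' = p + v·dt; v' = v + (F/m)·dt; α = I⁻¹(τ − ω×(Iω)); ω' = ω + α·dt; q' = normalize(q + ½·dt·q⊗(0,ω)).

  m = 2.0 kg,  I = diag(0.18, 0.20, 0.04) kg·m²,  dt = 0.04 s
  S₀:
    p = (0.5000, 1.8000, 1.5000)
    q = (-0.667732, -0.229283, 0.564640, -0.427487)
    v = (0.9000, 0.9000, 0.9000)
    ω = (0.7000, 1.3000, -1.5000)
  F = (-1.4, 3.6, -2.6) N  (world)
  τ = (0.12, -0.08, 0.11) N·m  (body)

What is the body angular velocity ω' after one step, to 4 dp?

angular accel α = (-1.0667, 0.3350, 2.2950)
new body rate ω' = (0.6573, 1.3134, -1.4082)

ω' = (0.6573, 1.3134, -1.4082)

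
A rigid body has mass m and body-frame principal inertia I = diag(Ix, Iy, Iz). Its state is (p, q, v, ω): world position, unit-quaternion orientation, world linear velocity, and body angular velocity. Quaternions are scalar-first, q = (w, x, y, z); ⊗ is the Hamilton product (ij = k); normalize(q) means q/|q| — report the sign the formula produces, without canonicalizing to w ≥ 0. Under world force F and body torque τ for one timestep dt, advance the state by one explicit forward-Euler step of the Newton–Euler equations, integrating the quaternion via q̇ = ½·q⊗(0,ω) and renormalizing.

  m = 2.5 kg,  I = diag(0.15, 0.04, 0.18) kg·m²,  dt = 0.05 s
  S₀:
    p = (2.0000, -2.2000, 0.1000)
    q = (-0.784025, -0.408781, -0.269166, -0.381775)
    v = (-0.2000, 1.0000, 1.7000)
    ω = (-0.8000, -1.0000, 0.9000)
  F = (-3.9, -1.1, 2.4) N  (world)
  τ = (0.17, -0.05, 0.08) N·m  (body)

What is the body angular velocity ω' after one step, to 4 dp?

ω' = (-0.7013, -1.0895, 0.9467)

ω×(Iω) gyroscopic = (-0.1260, 0.0216, -0.0880)
(τ − ω×Iω)/I = (1.9733, -1.7900, 0.9333)
new body rate ω' = (-0.7013, -1.0895, 0.9467)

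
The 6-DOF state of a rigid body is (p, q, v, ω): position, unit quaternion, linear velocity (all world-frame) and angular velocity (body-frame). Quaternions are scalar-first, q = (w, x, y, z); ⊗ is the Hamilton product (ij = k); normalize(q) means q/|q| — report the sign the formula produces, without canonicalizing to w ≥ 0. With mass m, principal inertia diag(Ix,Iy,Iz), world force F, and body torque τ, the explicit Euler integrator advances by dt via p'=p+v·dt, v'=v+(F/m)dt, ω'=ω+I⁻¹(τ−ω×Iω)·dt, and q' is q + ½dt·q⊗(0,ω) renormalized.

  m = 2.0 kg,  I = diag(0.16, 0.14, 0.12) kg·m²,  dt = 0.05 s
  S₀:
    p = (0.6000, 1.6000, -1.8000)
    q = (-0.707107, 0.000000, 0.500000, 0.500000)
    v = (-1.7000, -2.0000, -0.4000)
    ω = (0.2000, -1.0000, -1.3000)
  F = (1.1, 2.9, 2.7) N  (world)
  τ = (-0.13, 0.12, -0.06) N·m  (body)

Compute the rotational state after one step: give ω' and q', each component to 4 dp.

ω' = (0.1675, -0.9534, -1.3267)
q' = (-0.6778, -0.0073, 0.5197, 0.5200)

gyro term ω×Iω = (-0.0260, -0.0104, 0.0040)
(τ − ω×Iω)/I = (-0.6500, 0.9314, -0.5333)
new body rate ω' = (0.1675, -0.9534, -1.3267)
q⊗(0,ω) = (1.1500000, -0.2914214, 0.8071070, 0.8192391)
updated quaternion q' = (-0.6778, -0.0073, 0.5197, 0.5200)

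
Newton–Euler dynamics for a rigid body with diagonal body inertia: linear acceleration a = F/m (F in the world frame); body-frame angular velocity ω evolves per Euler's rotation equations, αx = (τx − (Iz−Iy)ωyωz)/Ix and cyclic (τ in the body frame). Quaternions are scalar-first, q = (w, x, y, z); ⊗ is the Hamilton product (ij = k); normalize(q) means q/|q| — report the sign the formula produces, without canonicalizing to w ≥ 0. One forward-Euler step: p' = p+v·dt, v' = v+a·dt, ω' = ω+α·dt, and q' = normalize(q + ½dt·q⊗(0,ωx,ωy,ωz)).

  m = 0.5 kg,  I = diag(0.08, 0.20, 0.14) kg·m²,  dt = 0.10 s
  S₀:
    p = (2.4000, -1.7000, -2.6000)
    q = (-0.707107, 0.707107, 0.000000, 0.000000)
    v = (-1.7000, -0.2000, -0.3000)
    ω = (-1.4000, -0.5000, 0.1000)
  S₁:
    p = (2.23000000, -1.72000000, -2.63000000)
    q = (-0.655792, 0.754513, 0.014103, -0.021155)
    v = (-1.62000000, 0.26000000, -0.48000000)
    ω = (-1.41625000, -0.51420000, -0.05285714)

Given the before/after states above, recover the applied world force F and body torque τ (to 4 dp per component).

velocity change Δv = (0.08000000, 0.46000000, -0.18000000)
applied force F = (0.4000, 2.3000, -0.9000)
Δω = ω₁−ω₀ = (-0.01625000, -0.01420000, -0.15285714)
precession coupling = (0.0030, 0.0084, 0.0840)
τ = I·(Δω/dt) + ω₀×(Iω₀) = (-0.0100, -0.0200, -0.1300)

F = (0.4000, 2.3000, -0.9000)
τ = (-0.0100, -0.0200, -0.1300)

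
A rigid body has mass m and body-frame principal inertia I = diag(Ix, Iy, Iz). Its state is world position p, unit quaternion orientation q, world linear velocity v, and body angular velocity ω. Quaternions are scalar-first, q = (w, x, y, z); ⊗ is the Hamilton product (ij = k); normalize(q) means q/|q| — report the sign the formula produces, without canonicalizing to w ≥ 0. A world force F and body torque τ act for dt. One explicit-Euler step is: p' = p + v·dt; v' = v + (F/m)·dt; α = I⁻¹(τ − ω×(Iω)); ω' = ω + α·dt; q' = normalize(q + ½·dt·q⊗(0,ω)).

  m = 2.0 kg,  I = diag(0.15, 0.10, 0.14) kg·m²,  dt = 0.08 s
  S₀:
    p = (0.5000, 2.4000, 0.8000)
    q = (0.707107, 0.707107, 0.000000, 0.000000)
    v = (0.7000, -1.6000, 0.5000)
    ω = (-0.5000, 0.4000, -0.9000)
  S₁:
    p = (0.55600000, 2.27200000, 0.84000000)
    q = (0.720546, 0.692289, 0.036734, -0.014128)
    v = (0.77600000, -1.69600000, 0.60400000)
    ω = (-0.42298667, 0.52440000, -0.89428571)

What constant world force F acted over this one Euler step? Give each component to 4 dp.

F = (1.9000, -2.4000, 2.6000)

v₁ − v₀ = (0.07600000, -0.09600000, 0.10400000)
F = m·Δv/dt = (1.9000, -2.4000, 2.6000)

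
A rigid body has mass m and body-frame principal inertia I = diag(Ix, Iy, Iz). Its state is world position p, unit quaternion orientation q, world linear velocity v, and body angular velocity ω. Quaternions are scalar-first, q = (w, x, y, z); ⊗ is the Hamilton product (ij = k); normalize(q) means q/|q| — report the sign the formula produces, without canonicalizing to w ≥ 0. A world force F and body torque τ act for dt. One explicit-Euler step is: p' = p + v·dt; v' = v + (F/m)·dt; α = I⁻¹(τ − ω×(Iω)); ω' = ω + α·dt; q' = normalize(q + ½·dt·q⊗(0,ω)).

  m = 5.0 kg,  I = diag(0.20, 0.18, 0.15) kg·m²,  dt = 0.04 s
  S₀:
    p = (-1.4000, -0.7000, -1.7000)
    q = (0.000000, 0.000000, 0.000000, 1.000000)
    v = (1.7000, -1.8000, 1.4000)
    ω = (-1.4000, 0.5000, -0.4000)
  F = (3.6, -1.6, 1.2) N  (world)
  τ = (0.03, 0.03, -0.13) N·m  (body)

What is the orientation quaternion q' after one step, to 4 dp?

q' = (0.0080, -0.0100, -0.0280, 0.9995)

Hamilton product q⊗(0,ω) = (0.4000000, -0.5000000, -1.4000000, 0.0000000)
q + ½dt·q⊗(0,ω), renormalized = (0.0080, -0.0100, -0.0280, 0.9995)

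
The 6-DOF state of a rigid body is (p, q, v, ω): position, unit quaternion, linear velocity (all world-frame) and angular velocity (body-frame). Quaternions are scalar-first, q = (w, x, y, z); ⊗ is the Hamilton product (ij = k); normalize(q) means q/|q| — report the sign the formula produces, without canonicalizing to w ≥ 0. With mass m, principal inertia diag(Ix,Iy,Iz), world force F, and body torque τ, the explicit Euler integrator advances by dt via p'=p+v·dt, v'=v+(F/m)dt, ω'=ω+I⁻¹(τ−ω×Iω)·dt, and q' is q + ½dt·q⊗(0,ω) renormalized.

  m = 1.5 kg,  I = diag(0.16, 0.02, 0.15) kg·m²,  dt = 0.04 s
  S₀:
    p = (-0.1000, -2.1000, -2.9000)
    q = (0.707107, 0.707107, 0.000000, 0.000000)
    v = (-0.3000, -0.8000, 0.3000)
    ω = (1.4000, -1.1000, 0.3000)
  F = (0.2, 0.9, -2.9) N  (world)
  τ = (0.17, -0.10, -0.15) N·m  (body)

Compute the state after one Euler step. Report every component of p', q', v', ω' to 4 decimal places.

new position p' = (-0.1120, -2.1320, -2.8880)
v' = v + a·dt = (-0.2947, -0.7760, 0.2227)
precession coupling ω×(Iω) = (-0.0429, 0.0042, 0.2156)
(τ − ω×Iω)/I = (1.3306, -5.2100, -2.4373)
new body rate ω' = (1.4532, -1.3084, 0.2025)
q⊗(0,ω) = (-0.9899498, 0.9899498, -0.9899498, -0.5656856)
q + ½dt·q⊗(0,ω), renormalized = (0.6869, 0.7264, -0.0198, -0.0113)

p' = (-0.1120, -2.1320, -2.8880)
q' = (0.6869, 0.7264, -0.0198, -0.0113)
v' = (-0.2947, -0.7760, 0.2227)
ω' = (1.4532, -1.3084, 0.2025)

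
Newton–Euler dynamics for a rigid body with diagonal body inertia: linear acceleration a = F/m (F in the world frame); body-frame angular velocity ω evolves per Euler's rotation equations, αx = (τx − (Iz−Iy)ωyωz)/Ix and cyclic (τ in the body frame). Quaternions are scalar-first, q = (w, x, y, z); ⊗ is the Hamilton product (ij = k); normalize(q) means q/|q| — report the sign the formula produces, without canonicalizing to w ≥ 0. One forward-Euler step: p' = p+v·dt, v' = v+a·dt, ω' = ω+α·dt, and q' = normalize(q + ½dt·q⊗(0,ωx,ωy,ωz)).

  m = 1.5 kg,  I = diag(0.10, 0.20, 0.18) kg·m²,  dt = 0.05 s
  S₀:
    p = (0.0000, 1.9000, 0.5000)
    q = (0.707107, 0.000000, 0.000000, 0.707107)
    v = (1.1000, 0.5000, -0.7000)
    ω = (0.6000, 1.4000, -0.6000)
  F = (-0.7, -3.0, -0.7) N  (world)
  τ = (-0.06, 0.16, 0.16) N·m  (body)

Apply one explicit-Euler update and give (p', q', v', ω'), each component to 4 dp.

a = (-0.4667, -2.0000, -0.4667)
p + v·dt = (0.0550, 1.9250, 0.4650)
v + (F/m)dt = (1.0767, 0.4000, -0.7233)
gyro term ω×Iω = (0.0168, 0.0288, 0.0840)
α = I⁻¹(τ − ω×Iω) = (-0.7680, 0.6560, 0.4222)
new body rate ω' = (0.5616, 1.4328, -0.5789)
2q̇ = q⊗(0,ω) = (0.4242642, -0.5656856, 1.4142140, -0.4242642)
updated quaternion q' = (0.7171, -0.0141, 0.0353, 0.6959)

p' = (0.0550, 1.9250, 0.4650)
q' = (0.7171, -0.0141, 0.0353, 0.6959)
v' = (1.0767, 0.4000, -0.7233)
ω' = (0.5616, 1.4328, -0.5789)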